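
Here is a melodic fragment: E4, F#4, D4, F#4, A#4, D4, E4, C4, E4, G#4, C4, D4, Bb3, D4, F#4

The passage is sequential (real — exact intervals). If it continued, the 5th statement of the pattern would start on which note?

Unit = 5 notes; the statements start on E4, D4, C4, moving down a 2nd each time.
Continuing: Bb3 → Ab3. Statement 5 starts on Ab3.

Ab3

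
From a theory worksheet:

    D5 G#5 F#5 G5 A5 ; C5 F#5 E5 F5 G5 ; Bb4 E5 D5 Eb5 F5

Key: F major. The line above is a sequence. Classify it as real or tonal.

Each cell has the same semitone pattern (6, -2, 1, 2) — intervals are preserved exactly.
And G#5 lies outside F major, so the sequence is real rather than tonal.

real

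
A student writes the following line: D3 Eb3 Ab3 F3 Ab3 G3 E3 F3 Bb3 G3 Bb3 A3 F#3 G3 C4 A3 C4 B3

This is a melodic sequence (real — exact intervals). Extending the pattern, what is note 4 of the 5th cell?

C#4

Grouping in 6s, the 4th note of each cell is F3, G3, A3.
Extending up a 2nd: B3 → C#4.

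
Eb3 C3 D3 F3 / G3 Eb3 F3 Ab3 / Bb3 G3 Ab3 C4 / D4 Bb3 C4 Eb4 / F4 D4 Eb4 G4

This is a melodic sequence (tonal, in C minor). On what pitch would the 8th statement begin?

Eb5

With a 4-note motive the entries are Eb3, G3, Bb3, D4, F4, each up a 3rd from the previous.
Continuing: Ab4 → C5 → Eb5. Statement 8 starts on Eb5.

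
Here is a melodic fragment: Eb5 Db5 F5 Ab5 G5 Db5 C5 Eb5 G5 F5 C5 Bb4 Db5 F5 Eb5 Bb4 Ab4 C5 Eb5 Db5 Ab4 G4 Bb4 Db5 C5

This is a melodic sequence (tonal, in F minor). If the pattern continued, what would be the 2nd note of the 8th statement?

Db4

With 5-note cells, note 2 of each statement runs Db5, C5, Bb4, Ab4, G4.
Extending down a 2nd: F4 → Eb4 → Db4.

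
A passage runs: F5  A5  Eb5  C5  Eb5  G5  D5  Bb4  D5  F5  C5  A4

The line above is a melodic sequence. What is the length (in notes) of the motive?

4

12 notes total. Splitting into 3 groups of 4:
F5 A5 Eb5 C5 | Eb5 G5 D5 Bb4 | D5 F5 C5 A4
That's a consistent down a 2nd shift per cell, and no other grouping gives one.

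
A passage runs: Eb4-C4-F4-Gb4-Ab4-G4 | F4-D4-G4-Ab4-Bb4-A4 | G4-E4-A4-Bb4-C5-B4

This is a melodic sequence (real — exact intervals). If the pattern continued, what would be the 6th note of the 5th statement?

The unit is 6 notes. Position-6 pitches of the 3 shown cells: G4, A4, B4.
Extending up a 2nd: C#5 → D#5.

D#5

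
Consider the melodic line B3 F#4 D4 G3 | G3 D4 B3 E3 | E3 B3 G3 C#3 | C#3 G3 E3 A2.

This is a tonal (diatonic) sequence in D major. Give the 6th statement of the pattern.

Unit = 4 notes; the statements start on B3, G3, E3, C#3, moving down a 3rd each time.
Continuing the starts: A2 → F#2.
So cell 6 is F#2 C#3 A2 D2.

F#2 C#3 A2 D2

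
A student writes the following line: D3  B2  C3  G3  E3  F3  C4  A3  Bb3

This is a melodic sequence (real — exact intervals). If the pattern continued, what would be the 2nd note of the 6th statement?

C5

Grouping in 3s, the 2nd note of each cell is B2, E3, A3.
Carrying that up a 4th forward: D4 → G4 → C5.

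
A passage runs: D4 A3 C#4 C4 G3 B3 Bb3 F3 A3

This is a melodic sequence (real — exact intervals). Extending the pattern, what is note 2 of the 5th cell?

The unit is 3 notes. Position-2 pitches of the 3 shown cells: A3, G3, F3.
Extending down a 2nd: Eb3 → Db3.

Db3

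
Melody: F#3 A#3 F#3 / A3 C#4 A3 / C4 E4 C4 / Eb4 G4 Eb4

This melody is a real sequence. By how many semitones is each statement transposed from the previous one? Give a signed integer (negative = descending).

Taking 3-note groups, the heads are F#3, A3, C4, Eb4: the pattern moves up a 3rd.
F#3→A3 is 57 − 54 = 3 semitones.

3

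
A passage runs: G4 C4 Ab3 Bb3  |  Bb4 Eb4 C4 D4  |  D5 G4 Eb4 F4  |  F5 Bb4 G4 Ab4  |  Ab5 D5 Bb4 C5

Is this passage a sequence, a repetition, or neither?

sequence

Each 4-note cell is the previous one transposed up a 3rd.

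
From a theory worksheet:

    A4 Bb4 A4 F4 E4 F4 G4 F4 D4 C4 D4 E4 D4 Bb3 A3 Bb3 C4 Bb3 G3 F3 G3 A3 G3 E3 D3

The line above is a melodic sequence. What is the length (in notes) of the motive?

5

25 notes total. Splitting into 5 groups of 5:
A4 Bb4 A4 F4 E4 | F4 G4 F4 D4 C4 | D4 E4 D4 Bb3 A3 | Bb3 C4 Bb3 G3 F3 | G3 A3 G3 E3 D3
Each cell is the previous one down a 3rd — so the unit is 5 notes.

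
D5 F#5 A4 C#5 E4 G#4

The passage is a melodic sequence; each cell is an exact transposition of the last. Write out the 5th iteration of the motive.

F#3 A#3

With a 2-note motive the entries are D5, A4, E4, each down a 4th from the previous.
Extending down a 4th: B3 → F#3.
From F#3 the exact shape gives F#3 A#3.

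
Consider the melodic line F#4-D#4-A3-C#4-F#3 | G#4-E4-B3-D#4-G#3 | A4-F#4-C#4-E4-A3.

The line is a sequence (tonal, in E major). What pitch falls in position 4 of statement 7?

Grouping in 5s, the 4th note of each cell is C#4, D#4, E4.
Carrying that up a 2nd forward: F#4 → G#4 → A4 → B4.

B4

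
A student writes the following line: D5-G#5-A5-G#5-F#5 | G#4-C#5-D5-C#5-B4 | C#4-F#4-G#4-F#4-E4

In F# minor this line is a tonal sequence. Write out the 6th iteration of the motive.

E2 A2 B2 A2 G#2

The 5-note cells begin on D5, G#4, C#4 — each down a 5th from the last.
Carrying on: F#3 → B2 → E2.
Statement 6 starts on E2 and keeps the same diatonic contour: E2 A2 B2 A2 G#2.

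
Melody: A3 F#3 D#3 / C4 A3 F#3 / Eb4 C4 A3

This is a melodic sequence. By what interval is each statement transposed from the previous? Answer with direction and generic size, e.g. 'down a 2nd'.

up a 3rd

The 3-note cells begin on A3, C4, Eb4 — each up a 3rd from the last.
From A3 to C4: up a 3rd.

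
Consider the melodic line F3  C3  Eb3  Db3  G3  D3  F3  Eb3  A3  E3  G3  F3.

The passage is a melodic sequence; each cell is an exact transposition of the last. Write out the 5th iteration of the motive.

With a 4-note motive the entries are F3, G3, A3, each up a 2nd from the previous.
Continuing the starts: B3 → C#4.
So cell 5 is C#4 G#3 B3 A3.

C#4 G#3 B3 A3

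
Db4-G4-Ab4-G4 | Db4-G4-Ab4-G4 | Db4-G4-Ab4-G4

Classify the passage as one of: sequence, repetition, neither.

Each 4-note cell is identical (Db4 G4 Ab4 G4), restated at the same pitch.

repetition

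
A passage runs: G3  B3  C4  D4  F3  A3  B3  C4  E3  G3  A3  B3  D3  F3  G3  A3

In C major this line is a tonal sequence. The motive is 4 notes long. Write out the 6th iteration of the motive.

Taking 4-note groups, the heads are G3, F3, E3, D3: the pattern moves down a 2nd.
Continuing the starts: C3 → B2.
So cell 6 is B2 D3 E3 F3.

B2 D3 E3 F3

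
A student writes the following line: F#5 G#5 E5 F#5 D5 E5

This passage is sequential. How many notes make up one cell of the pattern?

There are 6 notes; a 2-note unit gives 3 cells:
F#5 G#5 | E5 F#5 | D5 E5
Each cell is the previous one down a 2nd — so the unit is 2 notes.

2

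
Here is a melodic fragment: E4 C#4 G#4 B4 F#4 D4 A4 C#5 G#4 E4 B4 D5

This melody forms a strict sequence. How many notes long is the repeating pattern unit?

4

12 notes total. Splitting into 3 groups of 4:
E4 C#4 G#4 B4 | F#4 D4 A4 C#5 | G#4 E4 B4 D5
Every group is a transposition up a 2nd of the one before; no shorter unit works.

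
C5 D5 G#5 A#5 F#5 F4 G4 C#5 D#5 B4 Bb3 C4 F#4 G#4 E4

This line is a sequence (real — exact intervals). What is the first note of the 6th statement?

Unit = 5 notes; the statements start on C5, F4, Bb3, moving down a 5th each time.
Continuing: Eb3 → Ab2 → Db2. Statement 6 starts on Db2.

Db2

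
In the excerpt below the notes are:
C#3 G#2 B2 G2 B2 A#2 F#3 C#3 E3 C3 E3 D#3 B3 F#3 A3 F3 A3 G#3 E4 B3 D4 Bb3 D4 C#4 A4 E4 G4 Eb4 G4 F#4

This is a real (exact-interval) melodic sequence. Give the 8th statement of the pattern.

C6 G5 Bb5 Gb5 Bb5 A5

Unit = 6 notes; the statements start on C#3, F#3, B3, E4, A4, moving up a 4th each time.
Extending up a 4th: D5 → G5 → C6.
Statement 8 starts on C6 and keeps the same exact contour: C6 G5 Bb5 Gb5 Bb5 A5.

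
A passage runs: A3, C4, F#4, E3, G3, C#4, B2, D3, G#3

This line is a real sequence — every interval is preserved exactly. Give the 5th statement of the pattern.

With a 3-note motive the entries are A3, E3, B2, each down a 4th from the previous.
Continuing the starts: F#2 → C#2.
So cell 5 is C#2 E2 A#2.

C#2 E2 A#2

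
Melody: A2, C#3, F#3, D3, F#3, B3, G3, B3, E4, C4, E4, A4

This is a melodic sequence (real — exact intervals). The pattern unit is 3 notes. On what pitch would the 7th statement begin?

The 3-note cells begin on A2, D3, G3, C4 — each up a 4th from the last.
Extending the heads up a 4th: F4 → Bb4 → Eb5.

Eb5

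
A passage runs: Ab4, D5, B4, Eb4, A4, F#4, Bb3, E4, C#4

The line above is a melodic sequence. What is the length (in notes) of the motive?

Try groups of 3 (3 cells in 9 notes):
Ab4 D5 B4 | Eb4 A4 F#4 | Bb3 E4 C#4
Each cell is the previous one down a 4th — so the unit is 3 notes.

3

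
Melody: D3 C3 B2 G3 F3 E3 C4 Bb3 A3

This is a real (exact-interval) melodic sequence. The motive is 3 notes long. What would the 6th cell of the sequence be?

Taking 3-note groups, the heads are D3, G3, C4: the pattern moves up a 4th.
Extending up a 4th: F4 → Bb4 → Eb5.
From Eb5 the exact shape gives Eb5 Db5 C5.

Eb5 Db5 C5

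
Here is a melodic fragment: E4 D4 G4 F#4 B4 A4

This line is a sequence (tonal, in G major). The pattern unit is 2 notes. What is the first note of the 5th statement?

Unit = 2 notes; the statements start on E4, G4, B4, moving up a 3rd each time.
Continuing: D5 → F#5. Statement 5 starts on F#5.

F#5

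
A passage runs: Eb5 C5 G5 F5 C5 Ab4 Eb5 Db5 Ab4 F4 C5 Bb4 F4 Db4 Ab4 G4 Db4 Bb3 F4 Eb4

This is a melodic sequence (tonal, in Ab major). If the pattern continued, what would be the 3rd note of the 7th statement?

Bb3

With 4-note cells, note 3 of each statement runs G5, Eb5, C5, Ab4, F4.
Extending down a 3rd: Db4 → Bb3.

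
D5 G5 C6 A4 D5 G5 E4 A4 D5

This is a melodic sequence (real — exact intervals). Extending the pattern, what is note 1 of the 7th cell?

The unit is 3 notes. Position-1 pitches of the 3 shown cells: D5, A4, E4.
Carrying that down a 4th forward: B3 → F#3 → C#3 → G#2.

G#2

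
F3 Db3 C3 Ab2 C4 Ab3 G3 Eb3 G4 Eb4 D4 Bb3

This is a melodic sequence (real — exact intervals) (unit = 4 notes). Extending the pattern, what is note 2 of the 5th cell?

F5

Grouping in 4s, the 2nd note of each cell is Db3, Ab3, Eb4.
Extending up a 5th: Bb4 → F5.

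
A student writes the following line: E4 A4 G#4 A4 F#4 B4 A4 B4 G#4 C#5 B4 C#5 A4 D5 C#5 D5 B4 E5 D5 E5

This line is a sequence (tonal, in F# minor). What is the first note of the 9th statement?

The 4-note cells begin on E4, F#4, G#4, A4, B4 — each up a 2nd from the last.
Continuing: C#5 → D5 → E5 → F#5. Statement 9 starts on F#5.

F#5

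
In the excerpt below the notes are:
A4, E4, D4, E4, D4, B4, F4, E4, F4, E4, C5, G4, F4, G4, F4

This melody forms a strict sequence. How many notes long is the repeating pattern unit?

15 notes total. Splitting into 3 groups of 5:
A4 E4 D4 E4 D4 | B4 F4 E4 F4 E4 | C5 G4 F4 G4 F4
Every group is a transposition up a 2nd of the one before; no shorter unit works.

5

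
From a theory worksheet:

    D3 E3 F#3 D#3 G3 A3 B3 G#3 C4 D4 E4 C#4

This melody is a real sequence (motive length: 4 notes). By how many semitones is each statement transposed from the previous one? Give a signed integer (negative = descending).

Taking 4-note groups, the heads are D3, G3, C4: the pattern moves up a 4th.
Counting half-steps from D3 to G3: 5.

5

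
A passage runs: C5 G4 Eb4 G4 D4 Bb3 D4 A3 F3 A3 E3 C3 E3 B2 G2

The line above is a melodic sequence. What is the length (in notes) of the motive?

Try groups of 3 (5 cells in 15 notes):
C5 G4 Eb4 | G4 D4 Bb3 | D4 A3 F3 | A3 E3 C3 | E3 B2 G2
Every group is a transposition down a 4th of the one before; no shorter unit works.

3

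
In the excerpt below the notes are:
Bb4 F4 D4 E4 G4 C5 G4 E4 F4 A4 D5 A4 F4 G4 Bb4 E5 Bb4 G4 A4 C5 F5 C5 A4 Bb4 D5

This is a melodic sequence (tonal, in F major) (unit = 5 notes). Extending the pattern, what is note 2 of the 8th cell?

With 5-note cells, note 2 of each statement runs F4, G4, A4, Bb4, C5.
Carrying that up a 2nd forward: D5 → E5 → F5.

F5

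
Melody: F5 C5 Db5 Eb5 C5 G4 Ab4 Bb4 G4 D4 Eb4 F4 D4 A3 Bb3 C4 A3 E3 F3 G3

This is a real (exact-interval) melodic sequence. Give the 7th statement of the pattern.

Unit = 4 notes; the statements start on F5, C5, G4, D4, A3, moving down a 4th each time.
Extending down a 4th: E3 → B2.
So cell 7 is B2 F#2 G2 A2.

B2 F#2 G2 A2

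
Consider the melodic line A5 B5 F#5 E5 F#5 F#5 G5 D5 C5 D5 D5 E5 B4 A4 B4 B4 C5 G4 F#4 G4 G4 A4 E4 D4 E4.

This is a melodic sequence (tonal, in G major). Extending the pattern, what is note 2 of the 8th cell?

B3

With 5-note cells, note 2 of each statement runs B5, G5, E5, C5, A4.
Each moves down a 3rd. Continuing: F#4 → D4 → B3.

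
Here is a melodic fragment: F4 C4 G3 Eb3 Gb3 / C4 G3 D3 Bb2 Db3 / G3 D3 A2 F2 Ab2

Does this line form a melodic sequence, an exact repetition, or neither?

Each 5-note cell is the previous one transposed down a 4th.

sequence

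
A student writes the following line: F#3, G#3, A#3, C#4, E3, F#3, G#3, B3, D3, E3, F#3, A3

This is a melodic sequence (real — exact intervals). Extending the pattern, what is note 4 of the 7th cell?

Grouping in 4s, the 4th note of each cell is C#4, B3, A3.
Extending down a 2nd: G3 → F3 → Eb3 → Db3.

Db3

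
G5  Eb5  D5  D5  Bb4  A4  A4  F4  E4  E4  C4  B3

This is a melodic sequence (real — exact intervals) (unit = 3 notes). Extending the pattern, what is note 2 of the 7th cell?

The unit is 3 notes. Position-2 pitches of the 4 shown cells: Eb5, Bb4, F4, C4.
Carrying that down a 4th forward: G3 → D3 → A2.

A2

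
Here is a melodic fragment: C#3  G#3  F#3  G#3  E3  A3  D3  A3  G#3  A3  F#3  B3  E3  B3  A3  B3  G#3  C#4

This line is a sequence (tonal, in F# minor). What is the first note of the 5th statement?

G#3

Taking 6-note groups, the heads are C#3, D3, E3: the pattern moves up a 2nd.
Extending the heads up a 2nd: F#3 → G#3.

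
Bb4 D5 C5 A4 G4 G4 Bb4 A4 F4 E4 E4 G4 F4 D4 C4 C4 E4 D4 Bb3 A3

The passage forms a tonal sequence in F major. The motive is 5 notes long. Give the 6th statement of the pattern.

The 5-note cells begin on Bb4, G4, E4, C4 — each down a 3rd from the last.
Continuing the starts: A3 → F3.
So cell 6 is F3 A3 G3 E3 D3.

F3 A3 G3 E3 D3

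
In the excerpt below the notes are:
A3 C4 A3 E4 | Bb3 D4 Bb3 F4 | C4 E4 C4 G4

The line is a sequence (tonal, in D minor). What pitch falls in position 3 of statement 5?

Grouping in 4s, the 3rd note of each cell is A3, Bb3, C4.
Extending up a 2nd: D4 → E4.

E4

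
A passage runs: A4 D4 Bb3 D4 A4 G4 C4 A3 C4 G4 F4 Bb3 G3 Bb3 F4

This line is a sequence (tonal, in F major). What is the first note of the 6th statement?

With a 5-note motive the entries are A4, G4, F4, each down a 2nd from the previous.
Extending the heads down a 2nd: E4 → D4 → C4.

C4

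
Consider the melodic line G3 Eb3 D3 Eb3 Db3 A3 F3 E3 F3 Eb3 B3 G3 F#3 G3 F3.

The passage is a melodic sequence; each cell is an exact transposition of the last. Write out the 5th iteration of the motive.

D#4 B3 A#3 B3 A3

Unit = 5 notes; the statements start on G3, A3, B3, moving up a 2nd each time.
Continuing the starts: C#4 → D#4.
So cell 5 is D#4 B3 A#3 B3 A3.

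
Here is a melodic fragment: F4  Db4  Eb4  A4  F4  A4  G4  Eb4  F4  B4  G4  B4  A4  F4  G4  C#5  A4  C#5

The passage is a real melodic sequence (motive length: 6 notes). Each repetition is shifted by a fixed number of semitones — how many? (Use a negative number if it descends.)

Unit = 6 notes; the statements start on F4, G4, A4, moving up a 2nd each time.
F4 to G4 spans +2 semitones.

2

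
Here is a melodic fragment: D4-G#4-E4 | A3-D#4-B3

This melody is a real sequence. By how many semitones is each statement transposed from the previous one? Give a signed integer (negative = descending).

-5

With a 3-note motive the entries are D4, A3, each down a 4th from the previous.
D4 to A3 spans -5 semitones.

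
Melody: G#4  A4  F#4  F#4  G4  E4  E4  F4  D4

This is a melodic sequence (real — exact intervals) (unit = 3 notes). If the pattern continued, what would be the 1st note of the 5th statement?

Grouping in 3s, the 1st note of each cell is G#4, F#4, E4.
Extending down a 2nd: D4 → C4.

C4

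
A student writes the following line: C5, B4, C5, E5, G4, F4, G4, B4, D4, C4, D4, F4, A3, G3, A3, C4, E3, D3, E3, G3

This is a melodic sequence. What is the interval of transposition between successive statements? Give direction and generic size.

Unit = 4 notes; the statements start on C5, G4, D4, A3, E3, moving down a 4th each time.
C5 to G4 is down a 4th.

down a 4th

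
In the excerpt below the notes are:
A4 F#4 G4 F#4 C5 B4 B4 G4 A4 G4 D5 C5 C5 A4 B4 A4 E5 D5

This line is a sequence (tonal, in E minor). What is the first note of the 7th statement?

G5

With a 6-note motive the entries are A4, B4, C5, each up a 2nd from the previous.
Extending the heads up a 2nd: D5 → E5 → F#5 → G5.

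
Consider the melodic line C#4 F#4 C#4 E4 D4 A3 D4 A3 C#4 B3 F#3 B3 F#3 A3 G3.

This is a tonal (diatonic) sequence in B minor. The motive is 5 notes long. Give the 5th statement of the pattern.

B2 E3 B2 D3 C#3

Unit = 5 notes; the statements start on C#4, A3, F#3, moving down a 3rd each time.
Carrying on: D3 → B2.
Statement 5 starts on B2 and keeps the same diatonic contour: B2 E3 B2 D3 C#3.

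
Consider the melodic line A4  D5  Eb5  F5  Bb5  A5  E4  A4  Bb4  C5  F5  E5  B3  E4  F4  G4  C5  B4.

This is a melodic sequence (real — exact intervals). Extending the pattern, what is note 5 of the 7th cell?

E3

Grouping in 6s, the 5th note of each cell is Bb5, F5, C5.
Extending down a 4th: G4 → D4 → A3 → E3.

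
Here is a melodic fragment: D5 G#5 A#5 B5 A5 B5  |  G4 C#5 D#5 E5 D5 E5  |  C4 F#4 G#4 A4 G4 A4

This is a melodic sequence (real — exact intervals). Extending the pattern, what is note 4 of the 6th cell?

Grouping in 6s, the 4th note of each cell is B5, E5, A4.
Carrying that down a 5th forward: D4 → G3 → C3.

C3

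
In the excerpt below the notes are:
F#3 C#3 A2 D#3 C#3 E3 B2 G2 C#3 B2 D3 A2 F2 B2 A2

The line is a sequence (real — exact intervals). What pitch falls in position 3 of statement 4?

Grouping in 5s, the 3rd note of each cell is A2, G2, F2.
From F2, down a 2nd gives Eb2.

Eb2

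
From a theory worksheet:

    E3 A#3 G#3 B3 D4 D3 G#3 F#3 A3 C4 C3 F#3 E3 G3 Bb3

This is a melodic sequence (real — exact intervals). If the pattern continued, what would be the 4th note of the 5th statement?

Eb3

With 5-note cells, note 4 of each statement runs B3, A3, G3.
Each moves down a 2nd. Continuing: F3 → Eb3.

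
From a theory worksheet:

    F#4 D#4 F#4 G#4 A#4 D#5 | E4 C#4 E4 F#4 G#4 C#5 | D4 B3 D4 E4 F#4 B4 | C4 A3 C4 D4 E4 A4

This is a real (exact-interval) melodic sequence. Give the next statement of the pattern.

Unit = 6 notes; the statements start on F#4, E4, D4, C4, moving down a 2nd each time.
Statement 5 starts on Bb3 and keeps the same exact contour: Bb3 G3 Bb3 C4 D4 G4.

Bb3 G3 Bb3 C4 D4 G4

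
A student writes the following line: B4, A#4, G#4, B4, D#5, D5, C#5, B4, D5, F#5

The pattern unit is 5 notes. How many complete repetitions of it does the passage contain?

10 notes in groups of 5 gives 10/5 = 2 statements.
Starts: B4, D5 — each up a 3rd.

2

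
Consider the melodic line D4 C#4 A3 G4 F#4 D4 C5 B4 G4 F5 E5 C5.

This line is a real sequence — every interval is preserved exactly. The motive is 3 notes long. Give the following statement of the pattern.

Bb5 A5 F5

Taking 3-note groups, the heads are D4, G4, C5, F5: the pattern moves up a 4th.
So cell 5 is Bb5 A5 F5.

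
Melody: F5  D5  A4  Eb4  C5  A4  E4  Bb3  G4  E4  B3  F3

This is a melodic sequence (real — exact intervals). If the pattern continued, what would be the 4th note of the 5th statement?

G2

Grouping in 4s, the 4th note of each cell is Eb4, Bb3, F3.
Extending down a 4th: C3 → G2.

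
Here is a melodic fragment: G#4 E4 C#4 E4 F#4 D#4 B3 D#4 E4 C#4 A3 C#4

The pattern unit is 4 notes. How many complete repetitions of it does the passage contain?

12 notes in groups of 4 gives 12/4 = 3 statements.
Starts: G#4, F#4, E4 — each down a 2nd.

3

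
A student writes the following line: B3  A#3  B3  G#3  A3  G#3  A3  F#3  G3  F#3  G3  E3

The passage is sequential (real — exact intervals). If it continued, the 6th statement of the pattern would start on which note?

Db3

The 4-note cells begin on B3, A3, G3 — each down a 2nd from the last.
Continuing: F3 → Eb3 → Db3. Statement 6 starts on Db3.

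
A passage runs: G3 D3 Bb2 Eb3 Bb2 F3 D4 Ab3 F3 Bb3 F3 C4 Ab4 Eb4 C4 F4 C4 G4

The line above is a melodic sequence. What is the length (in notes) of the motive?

6

There are 18 notes; a 6-note unit gives 3 cells:
G3 D3 Bb2 Eb3 Bb2 F3 | D4 Ab3 F3 Bb3 F3 C4 | Ab4 Eb4 C4 F4 C4 G4
Each cell is the previous one up a 5th — so the unit is 6 notes.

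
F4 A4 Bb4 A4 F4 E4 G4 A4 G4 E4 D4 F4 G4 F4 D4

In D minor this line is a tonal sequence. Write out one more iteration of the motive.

C4 E4 F4 E4 C4

Unit = 5 notes; the statements start on F4, E4, D4, moving down a 2nd each time.
Statement 4 starts on C4 and keeps the same diatonic contour: C4 E4 F4 E4 C4.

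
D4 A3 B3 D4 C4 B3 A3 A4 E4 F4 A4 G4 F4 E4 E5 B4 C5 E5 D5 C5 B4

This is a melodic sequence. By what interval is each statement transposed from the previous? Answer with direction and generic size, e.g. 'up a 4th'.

up a 5th

Unit = 7 notes; the statements start on D4, A4, E5, moving up a 5th each time.
D4 to A4 is up a 5th.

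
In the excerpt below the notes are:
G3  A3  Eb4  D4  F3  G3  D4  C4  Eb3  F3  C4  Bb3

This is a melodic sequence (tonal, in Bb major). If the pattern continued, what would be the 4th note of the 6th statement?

F3

Grouping in 4s, the 4th note of each cell is D4, C4, Bb3.
Carrying that down a 2nd forward: A3 → G3 → F3.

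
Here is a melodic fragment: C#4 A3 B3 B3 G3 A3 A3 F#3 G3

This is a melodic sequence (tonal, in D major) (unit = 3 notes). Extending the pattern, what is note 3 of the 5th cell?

Grouping in 3s, the 3rd note of each cell is B3, A3, G3.
Each moves down a 2nd. Continuing: F#3 → E3.

E3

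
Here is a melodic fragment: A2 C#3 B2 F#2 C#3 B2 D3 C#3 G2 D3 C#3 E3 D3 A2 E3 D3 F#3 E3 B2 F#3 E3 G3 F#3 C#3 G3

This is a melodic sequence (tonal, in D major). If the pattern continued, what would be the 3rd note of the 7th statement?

Grouping in 5s, the 3rd note of each cell is B2, C#3, D3, E3, F#3.
Each moves up a 2nd. Continuing: G3 → A3.

A3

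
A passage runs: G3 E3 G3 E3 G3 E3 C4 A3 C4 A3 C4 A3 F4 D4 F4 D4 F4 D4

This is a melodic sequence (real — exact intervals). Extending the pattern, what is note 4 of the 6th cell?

The unit is 6 notes. Position-4 pitches of the 3 shown cells: E3, A3, D4.
Carrying that up a 4th forward: G4 → C5 → F5.

F5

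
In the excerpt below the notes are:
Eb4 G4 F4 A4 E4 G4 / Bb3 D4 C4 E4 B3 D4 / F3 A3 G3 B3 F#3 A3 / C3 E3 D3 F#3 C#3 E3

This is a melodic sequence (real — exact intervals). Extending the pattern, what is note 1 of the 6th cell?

Grouping in 6s, the 1st note of each cell is Eb4, Bb3, F3, C3.
Each moves down a 4th. Continuing: G2 → D2.

D2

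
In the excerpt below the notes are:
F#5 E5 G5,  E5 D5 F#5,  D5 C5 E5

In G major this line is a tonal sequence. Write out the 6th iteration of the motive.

A4 G4 B4

Unit = 3 notes; the statements start on F#5, E5, D5, moving down a 2nd each time.
Carrying on: C5 → B4 → A4.
From A4 the diatonic shape gives A4 G4 B4.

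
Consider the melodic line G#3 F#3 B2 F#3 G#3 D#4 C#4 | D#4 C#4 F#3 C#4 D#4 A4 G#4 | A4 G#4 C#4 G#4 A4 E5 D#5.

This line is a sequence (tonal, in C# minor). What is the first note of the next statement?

The 7-note cells begin on G#3, D#4, A4 — each up a 5th from the last.
One more step up a 5th gives E5.

E5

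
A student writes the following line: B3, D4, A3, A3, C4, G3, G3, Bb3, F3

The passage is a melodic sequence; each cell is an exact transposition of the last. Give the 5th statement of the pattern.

Eb3 Gb3 Db3

Taking 3-note groups, the heads are B3, A3, G3: the pattern moves down a 2nd.
Extending down a 2nd: F3 → Eb3.
From Eb3 the exact shape gives Eb3 Gb3 Db3.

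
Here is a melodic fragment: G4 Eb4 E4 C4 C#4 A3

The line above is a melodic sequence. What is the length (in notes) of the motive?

There are 6 notes; a 2-note unit gives 3 cells:
G4 Eb4 | E4 C4 | C#4 A3
Each cell is the previous one down a 3rd — so the unit is 2 notes.

2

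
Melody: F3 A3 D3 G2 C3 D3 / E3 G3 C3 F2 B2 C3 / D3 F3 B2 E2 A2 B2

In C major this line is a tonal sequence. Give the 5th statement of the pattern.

B2 D3 G2 C2 F2 G2

Unit = 6 notes; the statements start on F3, E3, D3, moving down a 2nd each time.
Extending down a 2nd: C3 → B2.
Statement 5 starts on B2 and keeps the same diatonic contour: B2 D3 G2 C2 F2 G2.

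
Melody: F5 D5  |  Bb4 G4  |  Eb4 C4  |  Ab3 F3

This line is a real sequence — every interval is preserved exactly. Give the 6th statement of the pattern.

The 2-note cells begin on F5, Bb4, Eb4, Ab3 — each down a 5th from the last.
Carrying on: Db3 → Gb2.
So cell 6 is Gb2 Eb2.

Gb2 Eb2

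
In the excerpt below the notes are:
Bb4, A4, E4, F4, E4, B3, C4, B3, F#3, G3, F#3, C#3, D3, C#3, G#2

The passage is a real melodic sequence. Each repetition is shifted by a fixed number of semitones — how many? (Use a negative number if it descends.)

The 3-note cells begin on Bb4, F4, C4, G3, D3 — each down a 4th from the last.
Bb4 to F4 spans -5 semitones.

-5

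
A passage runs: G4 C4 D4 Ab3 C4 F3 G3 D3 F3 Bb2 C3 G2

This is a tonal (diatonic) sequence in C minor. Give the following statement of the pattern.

With a 4-note motive the entries are G4, C4, F3, each down a 5th from the previous.
From Bb2 the diatonic shape gives Bb2 Eb2 F2 C2.

Bb2 Eb2 F2 C2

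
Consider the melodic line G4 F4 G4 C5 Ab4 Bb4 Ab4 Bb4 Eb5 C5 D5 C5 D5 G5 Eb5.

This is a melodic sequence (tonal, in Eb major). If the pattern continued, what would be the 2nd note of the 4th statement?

Eb5

Grouping in 5s, the 2nd note of each cell is F4, Ab4, C5.
One more up a 3rd gives Eb5.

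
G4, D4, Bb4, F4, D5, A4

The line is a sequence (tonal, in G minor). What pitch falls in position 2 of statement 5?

With 2-note cells, note 2 of each statement runs D4, F4, A4.
Each moves up a 3rd. Continuing: C5 → Eb5.

Eb5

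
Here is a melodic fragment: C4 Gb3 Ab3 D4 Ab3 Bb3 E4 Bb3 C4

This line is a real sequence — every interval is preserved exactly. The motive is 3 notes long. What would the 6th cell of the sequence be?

A#4 E4 F#4

With a 3-note motive the entries are C4, D4, E4, each up a 2nd from the previous.
Carrying on: F#4 → G#4 → A#4.
So cell 6 is A#4 E4 F#4.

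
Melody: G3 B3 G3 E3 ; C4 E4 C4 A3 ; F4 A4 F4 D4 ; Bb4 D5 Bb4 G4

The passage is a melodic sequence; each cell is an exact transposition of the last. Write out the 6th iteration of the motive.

Ab5 C6 Ab5 F5

With a 4-note motive the entries are G3, C4, F4, Bb4, each up a 4th from the previous.
Extending up a 4th: Eb5 → Ab5.
So cell 6 is Ab5 C6 Ab5 F5.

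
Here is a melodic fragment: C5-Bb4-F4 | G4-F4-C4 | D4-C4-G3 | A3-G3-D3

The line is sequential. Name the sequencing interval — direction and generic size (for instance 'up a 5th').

Unit = 3 notes; the statements start on C5, G4, D4, A3, moving down a 4th each time.
C5 to G4 is down a 4th.

down a 4th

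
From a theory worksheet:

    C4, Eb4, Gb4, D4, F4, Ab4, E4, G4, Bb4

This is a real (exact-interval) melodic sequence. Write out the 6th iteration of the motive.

Taking 3-note groups, the heads are C4, D4, E4: the pattern moves up a 2nd.
Carrying on: F#4 → G#4 → A#4.
From A#4 the exact shape gives A#4 C#5 E5.

A#4 C#5 E5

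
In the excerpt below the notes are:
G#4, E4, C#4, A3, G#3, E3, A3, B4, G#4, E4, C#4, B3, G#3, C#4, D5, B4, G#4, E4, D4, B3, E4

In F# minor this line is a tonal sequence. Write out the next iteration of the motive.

Taking 7-note groups, the heads are G#4, B4, D5: the pattern moves up a 3rd.
From F#5 the diatonic shape gives F#5 D5 B4 G#4 F#4 D4 G#4.

F#5 D5 B4 G#4 F#4 D4 G#4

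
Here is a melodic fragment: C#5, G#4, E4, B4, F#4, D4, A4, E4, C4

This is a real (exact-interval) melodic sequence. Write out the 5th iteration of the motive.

The 3-note cells begin on C#5, B4, A4 — each down a 2nd from the last.
Carrying on: G4 → F4.
So cell 5 is F4 C4 Ab3.

F4 C4 Ab3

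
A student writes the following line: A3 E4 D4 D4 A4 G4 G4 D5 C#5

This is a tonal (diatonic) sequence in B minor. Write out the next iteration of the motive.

C#5 G5 F#5

Taking 3-note groups, the heads are A3, D4, G4: the pattern moves up a 4th.
Statement 4 starts on C#5 and keeps the same diatonic contour: C#5 G5 F#5.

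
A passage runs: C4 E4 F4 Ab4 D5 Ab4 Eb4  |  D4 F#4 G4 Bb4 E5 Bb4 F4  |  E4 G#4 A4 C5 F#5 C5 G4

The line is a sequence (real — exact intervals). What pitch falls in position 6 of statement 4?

D5

The unit is 7 notes. Position-6 pitches of the 3 shown cells: Ab4, Bb4, C5.
One more up a 2nd gives D5.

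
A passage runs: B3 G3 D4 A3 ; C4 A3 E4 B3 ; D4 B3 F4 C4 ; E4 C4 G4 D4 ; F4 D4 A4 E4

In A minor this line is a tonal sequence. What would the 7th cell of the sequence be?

A4 F4 C5 G4

The 4-note cells begin on B3, C4, D4, E4, F4 — each up a 2nd from the last.
Extending up a 2nd: G4 → A4.
From A4 the diatonic shape gives A4 F4 C5 G4.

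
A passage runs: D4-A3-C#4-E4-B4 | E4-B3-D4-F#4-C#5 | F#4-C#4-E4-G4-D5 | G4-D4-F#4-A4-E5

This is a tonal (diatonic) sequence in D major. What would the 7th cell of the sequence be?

The 5-note cells begin on D4, E4, F#4, G4 — each up a 2nd from the last.
Continuing the starts: A4 → B4 → C#5.
Statement 7 starts on C#5 and keeps the same diatonic contour: C#5 G4 B4 D5 A5.

C#5 G4 B4 D5 A5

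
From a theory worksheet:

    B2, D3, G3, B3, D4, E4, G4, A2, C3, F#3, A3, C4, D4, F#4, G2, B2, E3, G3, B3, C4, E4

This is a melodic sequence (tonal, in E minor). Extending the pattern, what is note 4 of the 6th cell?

Grouping in 7s, the 4th note of each cell is B3, A3, G3.
Carrying that down a 2nd forward: F#3 → E3 → D3.

D3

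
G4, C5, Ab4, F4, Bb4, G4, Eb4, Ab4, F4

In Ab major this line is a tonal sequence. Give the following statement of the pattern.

Db4 G4 Eb4

With a 3-note motive the entries are G4, F4, Eb4, each down a 2nd from the previous.
Statement 4 starts on Db4 and keeps the same diatonic contour: Db4 G4 Eb4.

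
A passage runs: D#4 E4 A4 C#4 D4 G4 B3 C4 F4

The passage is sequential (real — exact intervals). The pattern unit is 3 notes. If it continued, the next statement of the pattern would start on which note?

A3

Unit = 3 notes; the statements start on D#4, C#4, B3, moving down a 2nd each time.
The next head, down a 2nd from B3, is A3.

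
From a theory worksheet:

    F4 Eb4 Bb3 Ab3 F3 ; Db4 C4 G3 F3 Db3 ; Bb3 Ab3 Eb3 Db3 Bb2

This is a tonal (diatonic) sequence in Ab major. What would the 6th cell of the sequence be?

Taking 5-note groups, the heads are F4, Db4, Bb3: the pattern moves down a 3rd.
Continuing the starts: G3 → Eb3 → C3.
From C3 the diatonic shape gives C3 Bb2 F2 Eb2 C2.

C3 Bb2 F2 Eb2 C2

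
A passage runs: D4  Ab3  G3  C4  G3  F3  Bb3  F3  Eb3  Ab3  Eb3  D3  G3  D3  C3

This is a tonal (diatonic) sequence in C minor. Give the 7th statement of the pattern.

The 3-note cells begin on D4, C4, Bb3, Ab3, G3 — each down a 2nd from the last.
Extending down a 2nd: F3 → Eb3.
Statement 7 starts on Eb3 and keeps the same diatonic contour: Eb3 Bb2 Ab2.

Eb3 Bb2 Ab2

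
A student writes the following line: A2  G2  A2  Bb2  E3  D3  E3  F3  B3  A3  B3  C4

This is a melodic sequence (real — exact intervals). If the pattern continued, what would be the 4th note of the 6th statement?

Grouping in 4s, the 4th note of each cell is Bb2, F3, C4.
Extending up a 5th: G4 → D5 → A5.

A5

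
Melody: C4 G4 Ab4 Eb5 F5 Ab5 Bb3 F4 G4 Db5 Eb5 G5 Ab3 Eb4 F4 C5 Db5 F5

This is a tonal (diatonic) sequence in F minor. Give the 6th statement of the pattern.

Unit = 6 notes; the statements start on C4, Bb3, Ab3, moving down a 2nd each time.
Carrying on: G3 → F3 → Eb3.
From Eb3 the diatonic shape gives Eb3 Bb3 C4 G4 Ab4 C5.

Eb3 Bb3 C4 G4 Ab4 C5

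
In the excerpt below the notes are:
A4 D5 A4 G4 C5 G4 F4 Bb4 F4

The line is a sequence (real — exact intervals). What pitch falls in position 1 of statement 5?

Grouping in 3s, the 1st note of each cell is A4, G4, F4.
Carrying that down a 2nd forward: Eb4 → Db4.

Db4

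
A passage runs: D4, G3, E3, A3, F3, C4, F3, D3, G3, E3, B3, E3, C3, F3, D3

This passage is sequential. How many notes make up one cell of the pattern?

There are 15 notes; a 5-note unit gives 3 cells:
D4 G3 E3 A3 F3 | C4 F3 D3 G3 E3 | B3 E3 C3 F3 D3
That's a consistent down a 2nd shift per cell, and no other grouping gives one.

5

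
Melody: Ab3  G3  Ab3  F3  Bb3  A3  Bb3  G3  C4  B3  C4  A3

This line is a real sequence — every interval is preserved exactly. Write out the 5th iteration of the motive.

E4 D#4 E4 C#4

Taking 4-note groups, the heads are Ab3, Bb3, C4: the pattern moves up a 2nd.
Carrying on: D4 → E4.
Statement 5 starts on E4 and keeps the same exact contour: E4 D#4 E4 C#4.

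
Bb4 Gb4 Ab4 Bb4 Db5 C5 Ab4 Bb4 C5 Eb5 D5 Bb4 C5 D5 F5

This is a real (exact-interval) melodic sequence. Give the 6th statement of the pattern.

G#5 E5 F#5 G#5 B5

Unit = 5 notes; the statements start on Bb4, C5, D5, moving up a 2nd each time.
Extending up a 2nd: E5 → F#5 → G#5.
Statement 6 starts on G#5 and keeps the same exact contour: G#5 E5 F#5 G#5 B5.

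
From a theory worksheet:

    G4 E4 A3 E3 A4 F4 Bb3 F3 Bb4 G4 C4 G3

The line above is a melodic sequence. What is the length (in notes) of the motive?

12 notes total. Splitting into 3 groups of 4:
G4 E4 A3 E3 | A4 F4 Bb3 F3 | Bb4 G4 C4 G3
That's a consistent up a 2nd shift per cell, and no other grouping gives one.

4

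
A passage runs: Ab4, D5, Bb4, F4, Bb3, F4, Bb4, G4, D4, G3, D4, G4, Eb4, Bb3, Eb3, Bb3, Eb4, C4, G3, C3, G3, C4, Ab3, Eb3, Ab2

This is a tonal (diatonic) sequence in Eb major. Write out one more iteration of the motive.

Taking 5-note groups, the heads are Ab4, F4, D4, Bb3, G3: the pattern moves down a 3rd.
Statement 6 starts on Eb3 and keeps the same diatonic contour: Eb3 Ab3 F3 C3 F2.

Eb3 Ab3 F3 C3 F2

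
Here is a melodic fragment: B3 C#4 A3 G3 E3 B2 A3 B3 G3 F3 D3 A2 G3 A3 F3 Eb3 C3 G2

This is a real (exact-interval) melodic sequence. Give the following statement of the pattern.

Unit = 6 notes; the statements start on B3, A3, G3, moving down a 2nd each time.
Statement 4 starts on F3 and keeps the same exact contour: F3 G3 Eb3 Db3 Bb2 F2.

F3 G3 Eb3 Db3 Bb2 F2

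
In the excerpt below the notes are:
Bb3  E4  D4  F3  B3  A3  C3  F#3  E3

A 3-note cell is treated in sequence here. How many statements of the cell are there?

9 notes in groups of 3 gives 9/3 = 3 statements.
Starts: Bb3, F3, C3 — each down a 4th.

3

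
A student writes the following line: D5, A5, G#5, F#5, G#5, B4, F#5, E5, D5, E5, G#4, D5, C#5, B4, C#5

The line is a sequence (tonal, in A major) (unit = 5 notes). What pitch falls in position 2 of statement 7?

C#4

With 5-note cells, note 2 of each statement runs A5, F#5, D5.
Carrying that down a 3rd forward: B4 → G#4 → E4 → C#4.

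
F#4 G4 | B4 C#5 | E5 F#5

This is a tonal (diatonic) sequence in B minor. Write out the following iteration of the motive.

Taking 2-note groups, the heads are F#4, B4, E5: the pattern moves up a 4th.
From A5 the diatonic shape gives A5 B5.

A5 B5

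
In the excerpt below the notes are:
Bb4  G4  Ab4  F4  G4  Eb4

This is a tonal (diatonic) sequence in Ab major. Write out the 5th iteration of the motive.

Eb4 C4

Unit = 2 notes; the statements start on Bb4, Ab4, G4, moving down a 2nd each time.
Extending down a 2nd: F4 → Eb4.
So cell 5 is Eb4 C4.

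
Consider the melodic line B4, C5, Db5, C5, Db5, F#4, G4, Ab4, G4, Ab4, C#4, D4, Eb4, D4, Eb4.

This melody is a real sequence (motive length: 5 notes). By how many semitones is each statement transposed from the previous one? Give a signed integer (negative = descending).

Unit = 5 notes; the statements start on B4, F#4, C#4, moving down a 4th each time.
B4 to F#4 spans -5 semitones.

-5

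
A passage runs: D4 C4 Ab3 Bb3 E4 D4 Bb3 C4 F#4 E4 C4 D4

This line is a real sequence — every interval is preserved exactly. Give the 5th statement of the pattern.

A#4 G#4 E4 F#4

The 4-note cells begin on D4, E4, F#4 — each up a 2nd from the last.
Continuing the starts: G#4 → A#4.
From A#4 the exact shape gives A#4 G#4 E4 F#4.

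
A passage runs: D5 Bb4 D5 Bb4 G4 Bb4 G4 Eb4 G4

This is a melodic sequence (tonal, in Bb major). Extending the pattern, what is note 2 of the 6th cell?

F3

With 3-note cells, note 2 of each statement runs Bb4, G4, Eb4.
Each moves down a 3rd. Continuing: C4 → A3 → F3.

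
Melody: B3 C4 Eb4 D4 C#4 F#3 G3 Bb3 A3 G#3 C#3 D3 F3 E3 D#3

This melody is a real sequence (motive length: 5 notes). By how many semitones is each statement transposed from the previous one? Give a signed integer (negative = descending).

Taking 5-note groups, the heads are B3, F#3, C#3: the pattern moves down a 4th.
B3→F#3 is 54 − 59 = -5 semitones.

-5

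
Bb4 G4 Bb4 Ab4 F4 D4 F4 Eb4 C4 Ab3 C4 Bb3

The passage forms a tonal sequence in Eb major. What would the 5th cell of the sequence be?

D3 Bb2 D3 C3

The 4-note cells begin on Bb4, F4, C4 — each down a 4th from the last.
Extending down a 4th: G3 → D3.
From D3 the diatonic shape gives D3 Bb2 D3 C3.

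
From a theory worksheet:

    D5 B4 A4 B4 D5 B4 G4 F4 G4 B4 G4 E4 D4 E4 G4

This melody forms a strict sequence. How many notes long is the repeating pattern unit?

5

There are 15 notes; a 5-note unit gives 3 cells:
D5 B4 A4 B4 D5 | B4 G4 F4 G4 B4 | G4 E4 D4 E4 G4
Each cell is the previous one down a 3rd — so the unit is 5 notes.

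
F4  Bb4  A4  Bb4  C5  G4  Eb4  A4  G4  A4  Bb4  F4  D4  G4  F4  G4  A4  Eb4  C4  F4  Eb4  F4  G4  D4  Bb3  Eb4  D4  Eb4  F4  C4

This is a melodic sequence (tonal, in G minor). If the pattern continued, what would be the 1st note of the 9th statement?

Grouping in 6s, the 1st note of each cell is F4, Eb4, D4, C4, Bb3.
Carrying that down a 2nd forward: A3 → G3 → F3 → Eb3.

Eb3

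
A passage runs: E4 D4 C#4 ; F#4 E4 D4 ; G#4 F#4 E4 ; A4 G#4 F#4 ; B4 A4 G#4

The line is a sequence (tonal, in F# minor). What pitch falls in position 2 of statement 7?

C#5

With 3-note cells, note 2 of each statement runs D4, E4, F#4, G#4, A4.
Extending up a 2nd: B4 → C#5.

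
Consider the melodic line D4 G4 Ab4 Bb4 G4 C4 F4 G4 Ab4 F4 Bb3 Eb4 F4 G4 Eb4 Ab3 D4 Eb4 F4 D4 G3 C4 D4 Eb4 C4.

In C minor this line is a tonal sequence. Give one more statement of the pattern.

F3 Bb3 C4 D4 Bb3

The 5-note cells begin on D4, C4, Bb3, Ab3, G3 — each down a 2nd from the last.
From F3 the diatonic shape gives F3 Bb3 C4 D4 Bb3.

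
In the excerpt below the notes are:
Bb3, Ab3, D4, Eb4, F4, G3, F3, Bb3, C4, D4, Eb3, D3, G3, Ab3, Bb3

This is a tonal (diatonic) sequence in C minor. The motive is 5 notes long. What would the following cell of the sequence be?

C3 Bb2 Eb3 F3 G3

The 5-note cells begin on Bb3, G3, Eb3 — each down a 3rd from the last.
From C3 the diatonic shape gives C3 Bb2 Eb3 F3 G3.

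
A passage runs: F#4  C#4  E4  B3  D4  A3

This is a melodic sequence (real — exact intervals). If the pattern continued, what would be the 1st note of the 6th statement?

Ab3

The unit is 2 notes. Position-1 pitches of the 3 shown cells: F#4, E4, D4.
Carrying that down a 2nd forward: C4 → Bb3 → Ab3.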